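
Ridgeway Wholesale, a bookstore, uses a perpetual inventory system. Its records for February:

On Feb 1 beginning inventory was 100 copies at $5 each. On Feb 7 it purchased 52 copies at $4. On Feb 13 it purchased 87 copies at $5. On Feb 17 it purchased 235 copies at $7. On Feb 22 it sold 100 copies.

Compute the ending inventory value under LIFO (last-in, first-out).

Ending inventory = $2,088

Feb 22, 100 sold [LIFO — newest first]: 100 @ $7 = $700
Ending inventory: 100 @ $5 + 52 @ $4 + 87 @ $5 + 135 @ $7 = $2,088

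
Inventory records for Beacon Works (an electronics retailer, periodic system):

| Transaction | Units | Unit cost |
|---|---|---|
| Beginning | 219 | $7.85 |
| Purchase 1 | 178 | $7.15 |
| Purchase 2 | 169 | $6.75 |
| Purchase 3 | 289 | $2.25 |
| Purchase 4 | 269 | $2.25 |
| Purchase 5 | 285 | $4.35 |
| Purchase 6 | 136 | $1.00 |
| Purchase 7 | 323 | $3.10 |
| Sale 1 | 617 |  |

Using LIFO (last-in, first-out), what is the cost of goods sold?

COGS = $1,824.60

Sale 1 (617) [LIFO — newest first]: 323 @ $3.10 + 136 @ $1.00 + 158 @ $4.35 = $1,824.60
Ending inventory: 219 @ $7.85 + 178 @ $7.15 + 169 @ $6.75 + 289 @ $2.25 + 269 @ $2.25 + 127 @ $4.35 = $5,940.55
Check: goods available $7,765.15 = COGS $1,824.60 + ending $5,940.55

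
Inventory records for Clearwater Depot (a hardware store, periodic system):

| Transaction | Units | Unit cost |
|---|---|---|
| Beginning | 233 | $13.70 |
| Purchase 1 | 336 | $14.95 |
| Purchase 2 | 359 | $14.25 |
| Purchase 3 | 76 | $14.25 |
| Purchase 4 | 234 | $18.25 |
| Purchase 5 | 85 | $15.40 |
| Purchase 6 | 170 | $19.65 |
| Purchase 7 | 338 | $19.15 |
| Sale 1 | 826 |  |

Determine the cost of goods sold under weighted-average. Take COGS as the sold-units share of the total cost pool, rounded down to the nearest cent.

Sale 1, sell 826: 826/1831 × $29,806.75 → $13,446.40
Ending inventory (cost pool remaining) = $16,360.35
Check: goods available $29,806.75 = COGS $13,446.40 + ending $16,360.35

COGS = $13,446.40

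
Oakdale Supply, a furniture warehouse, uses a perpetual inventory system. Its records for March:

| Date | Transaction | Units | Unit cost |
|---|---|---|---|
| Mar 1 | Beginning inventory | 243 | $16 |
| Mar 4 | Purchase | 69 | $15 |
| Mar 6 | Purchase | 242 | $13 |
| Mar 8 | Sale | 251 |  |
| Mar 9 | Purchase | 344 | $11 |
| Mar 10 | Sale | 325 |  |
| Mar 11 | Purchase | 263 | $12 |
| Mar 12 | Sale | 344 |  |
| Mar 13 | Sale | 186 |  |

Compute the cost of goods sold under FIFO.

Mar 8, 251 sold [FIFO — oldest first]: 243 @ $16 + 8 @ $15 = $4,008
Mar 10, 325 sold [FIFO — oldest first]: 61 @ $15 + 242 @ $13 + 22 @ $11 = $4,303
Mar 12, 344 sold [FIFO — oldest first]: 322 @ $11 + 22 @ $12 = $3,806
Mar 13, 186 sold [FIFO — oldest first]: 186 @ $12 = $2,232
Total COGS = $4,008 + $4,303 + $3,806 + $2,232 = $14,349
Ending inventory: 55 @ $12 = $660

COGS = $14,349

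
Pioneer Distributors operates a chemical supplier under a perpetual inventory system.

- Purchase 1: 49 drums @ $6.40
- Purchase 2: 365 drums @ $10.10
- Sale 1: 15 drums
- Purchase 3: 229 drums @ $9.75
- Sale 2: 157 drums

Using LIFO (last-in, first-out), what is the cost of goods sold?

Sale 1 (15) [LIFO — newest first]: 15 @ $10.10 = $151.50
Sale 2 (157) [LIFO — newest first]: 157 @ $9.75 = $1,530.75
Total COGS = $151.50 + $1,530.75 = $1,682.25
Ending inventory: 49 @ $6.40 + 350 @ $10.10 + 72 @ $9.75 = $4,550.60

COGS = $1,682.25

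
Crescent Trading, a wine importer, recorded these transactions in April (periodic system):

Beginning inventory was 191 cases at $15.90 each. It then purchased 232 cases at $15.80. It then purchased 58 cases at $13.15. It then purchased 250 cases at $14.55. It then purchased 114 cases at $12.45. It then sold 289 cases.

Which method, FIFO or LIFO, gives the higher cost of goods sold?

FIFO

FIFO COGS: 191 @ $15.90 + 98 @ $15.80 = $4,585.30
LIFO COGS: 114 @ $12.45 + 175 @ $14.55 = $3,965.55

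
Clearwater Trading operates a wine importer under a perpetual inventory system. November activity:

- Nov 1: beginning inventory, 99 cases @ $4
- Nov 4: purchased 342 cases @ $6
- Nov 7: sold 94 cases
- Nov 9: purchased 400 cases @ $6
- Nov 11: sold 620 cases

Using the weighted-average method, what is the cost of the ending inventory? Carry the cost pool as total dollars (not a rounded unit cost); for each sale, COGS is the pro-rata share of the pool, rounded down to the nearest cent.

Ending inventory = $735.52

After Nov 1: 99 on hand, pool $396.00 (≈ $4.0000 each)
After Nov 4: 441 on hand, pool $2,448.00 (≈ $5.5510 each)
Nov 7, sell 94: 94/441 × $2,448.00 → $521.79
After Nov 9: 747 on hand, pool $4,326.21 (≈ $5.7914 each)
Nov 11, sell 620: 620/747 × $4,326.21 → $3,590.69
Total COGS = $521.79 + $3,590.69 = $4,112.48
Ending inventory (cost pool remaining) = $735.52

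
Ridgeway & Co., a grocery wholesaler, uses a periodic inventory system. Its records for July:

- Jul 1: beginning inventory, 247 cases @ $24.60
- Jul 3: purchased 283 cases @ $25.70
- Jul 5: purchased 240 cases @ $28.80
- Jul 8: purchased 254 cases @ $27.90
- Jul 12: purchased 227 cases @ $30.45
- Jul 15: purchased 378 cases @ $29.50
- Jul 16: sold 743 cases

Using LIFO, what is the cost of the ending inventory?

Ending inventory = $23,497.70

Jul 16, 743 sold [LIFO — newest first]: 378 @ $29.50 + 227 @ $30.45 + 138 @ $27.90 = $21,913.35
Ending inventory: 247 @ $24.60 + 283 @ $25.70 + 240 @ $28.80 + 116 @ $27.90 = $23,497.70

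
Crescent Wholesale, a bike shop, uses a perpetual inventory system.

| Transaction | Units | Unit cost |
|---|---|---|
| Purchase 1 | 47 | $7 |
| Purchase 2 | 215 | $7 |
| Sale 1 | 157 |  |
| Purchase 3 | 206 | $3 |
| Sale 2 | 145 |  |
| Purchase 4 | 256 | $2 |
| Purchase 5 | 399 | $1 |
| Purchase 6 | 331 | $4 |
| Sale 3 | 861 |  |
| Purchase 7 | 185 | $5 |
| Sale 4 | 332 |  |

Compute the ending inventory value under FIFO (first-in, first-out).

Sale 1 (157) [FIFO — oldest first]: 47 @ $7 + 110 @ $7 = $1,099
Sale 2 (145) [FIFO — oldest first]: 105 @ $7 + 40 @ $3 = $855
Sale 3 (861) [FIFO — oldest first]: 166 @ $3 + 256 @ $2 + 399 @ $1 + 40 @ $4 = $1,569
Sale 4 (332) [FIFO — oldest first]: 291 @ $4 + 41 @ $5 = $1,369
Total COGS = $1,099 + $855 + $1,569 + $1,369 = $4,892
Ending inventory: 144 @ $5 = $720

Ending inventory = $720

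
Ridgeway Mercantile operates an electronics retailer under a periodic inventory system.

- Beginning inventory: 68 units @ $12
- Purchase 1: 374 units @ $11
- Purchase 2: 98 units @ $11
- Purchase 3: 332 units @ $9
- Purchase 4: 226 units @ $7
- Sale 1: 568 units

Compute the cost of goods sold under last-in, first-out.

COGS = $4,680

Sale 1 (568) [LIFO — newest first]: 226 @ $7 + 332 @ $9 + 10 @ $11 = $4,680
Ending inventory: 68 @ $12 + 374 @ $11 + 88 @ $11 = $5,898
Check: goods available $10,578 = COGS $4,680 + ending $5,898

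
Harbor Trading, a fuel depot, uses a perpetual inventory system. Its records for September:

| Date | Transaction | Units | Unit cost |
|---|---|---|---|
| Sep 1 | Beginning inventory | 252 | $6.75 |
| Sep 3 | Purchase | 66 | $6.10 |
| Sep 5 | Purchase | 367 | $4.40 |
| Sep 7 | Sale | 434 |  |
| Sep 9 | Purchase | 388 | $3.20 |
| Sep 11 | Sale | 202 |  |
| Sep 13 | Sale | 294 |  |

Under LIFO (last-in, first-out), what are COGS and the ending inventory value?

Sep 7, 434 sold [LIFO — newest first]: 367 @ $4.40 + 66 @ $6.10 + 1 @ $6.75 = $2,024.15
Sep 11, 202 sold [LIFO — newest first]: 202 @ $3.20 = $646.40
Sep 13, 294 sold [LIFO — newest first]: 186 @ $3.20 + 108 @ $6.75 = $1,324.20
Total COGS = $2,024.15 + $646.40 + $1,324.20 = $3,994.75
Ending inventory: 143 @ $6.75 = $965.25
Check: goods available $4,960.00 = COGS $3,994.75 + ending $965.25

COGS = $3,994.75; ending inventory = $965.25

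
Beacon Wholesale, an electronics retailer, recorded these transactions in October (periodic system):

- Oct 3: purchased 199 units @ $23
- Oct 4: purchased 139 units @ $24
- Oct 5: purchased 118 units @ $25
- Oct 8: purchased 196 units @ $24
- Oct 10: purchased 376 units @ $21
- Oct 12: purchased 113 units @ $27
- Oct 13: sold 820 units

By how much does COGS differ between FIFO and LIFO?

$86

FIFO COGS: 199 @ $23 + 139 @ $24 + 118 @ $25 + 196 @ $24 + 168 @ $21 = $19,095
LIFO COGS: 113 @ $27 + 376 @ $21 + 196 @ $24 + 118 @ $25 + 17 @ $24 = $19,009
Difference = |$19,095 − $19,009| = $86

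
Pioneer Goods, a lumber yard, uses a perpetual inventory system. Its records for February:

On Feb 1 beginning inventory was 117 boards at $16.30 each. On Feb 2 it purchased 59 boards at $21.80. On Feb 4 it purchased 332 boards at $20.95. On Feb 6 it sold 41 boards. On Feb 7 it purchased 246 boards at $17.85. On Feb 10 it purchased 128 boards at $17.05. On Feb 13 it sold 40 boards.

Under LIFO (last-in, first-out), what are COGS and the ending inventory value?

Feb 6, 41 sold [LIFO — newest first]: 41 @ $20.95 = $858.95
Feb 13, 40 sold [LIFO — newest first]: 40 @ $17.05 = $682.00
Total COGS = $858.95 + $682.00 = $1,540.95
Ending inventory: 117 @ $16.30 + 59 @ $21.80 + 291 @ $20.95 + 246 @ $17.85 + 88 @ $17.05 = $15,181.25
Check: goods available $16,722.20 = COGS $1,540.95 + ending $15,181.25

COGS = $1,540.95; ending inventory = $15,181.25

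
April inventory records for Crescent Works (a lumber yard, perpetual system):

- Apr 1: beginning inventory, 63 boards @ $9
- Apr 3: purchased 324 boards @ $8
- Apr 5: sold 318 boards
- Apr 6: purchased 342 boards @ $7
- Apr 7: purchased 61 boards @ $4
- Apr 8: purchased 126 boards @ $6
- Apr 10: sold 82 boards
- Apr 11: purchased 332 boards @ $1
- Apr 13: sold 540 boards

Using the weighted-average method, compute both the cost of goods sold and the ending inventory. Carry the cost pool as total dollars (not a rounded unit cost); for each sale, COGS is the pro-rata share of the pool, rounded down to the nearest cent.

After Apr 1: 63 on hand, pool $567.00 (≈ $9.0000 each)
After Apr 3: 387 on hand, pool $3,159.00 (≈ $8.1628 each)
Apr 5, sell 318: 318/387 × $3,159.00 → $2,595.76
After Apr 6: 411 on hand, pool $2,957.24 (≈ $7.1952 each)
After Apr 7: 472 on hand, pool $3,201.24 (≈ $6.7823 each)
After Apr 8: 598 on hand, pool $3,957.24 (≈ $6.6175 each)
Apr 10, sell 82: 82/598 × $3,957.24 → $542.63
After Apr 11: 848 on hand, pool $3,746.61 (≈ $4.4182 each)
Apr 13, sell 540: 540/848 × $3,746.61 → $2,385.81
Total COGS = $2,595.76 + $542.63 + $2,385.81 = $5,524.20
Ending inventory (cost pool remaining) = $1,360.80
Check: goods available $6,885.00 = COGS $5,524.20 + ending $1,360.80

COGS = $5,524.20; ending inventory = $1,360.80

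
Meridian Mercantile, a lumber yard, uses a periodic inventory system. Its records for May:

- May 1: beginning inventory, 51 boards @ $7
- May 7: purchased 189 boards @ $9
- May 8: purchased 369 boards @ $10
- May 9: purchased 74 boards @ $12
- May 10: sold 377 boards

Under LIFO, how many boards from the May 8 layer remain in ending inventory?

May 10, 377 sold [LIFO — newest first]: 74 @ $12 + 303 @ $10 = $3,918
Ending inventory: 51 @ $7 + 189 @ $9 + 66 @ $10 = $2,718

66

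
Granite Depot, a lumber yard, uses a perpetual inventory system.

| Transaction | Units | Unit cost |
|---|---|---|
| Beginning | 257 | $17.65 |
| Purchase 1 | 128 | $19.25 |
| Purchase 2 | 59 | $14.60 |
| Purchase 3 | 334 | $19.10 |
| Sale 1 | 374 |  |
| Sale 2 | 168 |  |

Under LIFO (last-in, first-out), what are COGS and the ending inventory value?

COGS = $10,075.45; ending inventory = $4,165.40

Sale 1 (374) [LIFO — newest first]: 334 @ $19.10 + 40 @ $14.60 = $6,963.40
Sale 2 (168) [LIFO — newest first]: 19 @ $14.60 + 128 @ $19.25 + 21 @ $17.65 = $3,112.05
Total COGS = $6,963.40 + $3,112.05 = $10,075.45
Ending inventory: 236 @ $17.65 = $4,165.40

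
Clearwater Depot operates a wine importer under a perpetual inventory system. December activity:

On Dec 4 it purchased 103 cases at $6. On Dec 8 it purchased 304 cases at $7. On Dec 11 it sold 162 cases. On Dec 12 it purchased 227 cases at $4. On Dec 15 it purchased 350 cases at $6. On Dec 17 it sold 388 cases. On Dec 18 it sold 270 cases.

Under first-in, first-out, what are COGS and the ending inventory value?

Dec 11, 162 sold [FIFO — oldest first]: 103 @ $6 + 59 @ $7 = $1,031
Dec 17, 388 sold [FIFO — oldest first]: 245 @ $7 + 143 @ $4 = $2,287
Dec 18, 270 sold [FIFO — oldest first]: 84 @ $4 + 186 @ $6 = $1,452
Total COGS = $1,031 + $2,287 + $1,452 = $4,770
Ending inventory: 164 @ $6 = $984

COGS = $4,770; ending inventory = $984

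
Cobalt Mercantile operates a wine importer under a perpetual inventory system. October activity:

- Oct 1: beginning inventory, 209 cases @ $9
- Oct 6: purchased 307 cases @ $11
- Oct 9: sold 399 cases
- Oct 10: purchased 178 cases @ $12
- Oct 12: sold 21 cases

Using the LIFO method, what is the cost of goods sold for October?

COGS = $4,457

Oct 9, 399 sold [LIFO — newest first]: 307 @ $11 + 92 @ $9 = $4,205
Oct 12, 21 sold [LIFO — newest first]: 21 @ $12 = $252
Total COGS = $4,205 + $252 = $4,457
Ending inventory: 117 @ $9 + 157 @ $12 = $2,937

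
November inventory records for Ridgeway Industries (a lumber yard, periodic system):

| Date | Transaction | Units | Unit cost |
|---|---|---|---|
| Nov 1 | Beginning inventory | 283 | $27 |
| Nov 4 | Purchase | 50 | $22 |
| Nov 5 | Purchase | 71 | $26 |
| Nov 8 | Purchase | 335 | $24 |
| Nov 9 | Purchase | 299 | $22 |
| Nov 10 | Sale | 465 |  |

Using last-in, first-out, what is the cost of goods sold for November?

COGS = $10,562

Nov 10, 465 sold [LIFO — newest first]: 299 @ $22 + 166 @ $24 = $10,562
Ending inventory: 283 @ $27 + 50 @ $22 + 71 @ $26 + 169 @ $24 = $14,643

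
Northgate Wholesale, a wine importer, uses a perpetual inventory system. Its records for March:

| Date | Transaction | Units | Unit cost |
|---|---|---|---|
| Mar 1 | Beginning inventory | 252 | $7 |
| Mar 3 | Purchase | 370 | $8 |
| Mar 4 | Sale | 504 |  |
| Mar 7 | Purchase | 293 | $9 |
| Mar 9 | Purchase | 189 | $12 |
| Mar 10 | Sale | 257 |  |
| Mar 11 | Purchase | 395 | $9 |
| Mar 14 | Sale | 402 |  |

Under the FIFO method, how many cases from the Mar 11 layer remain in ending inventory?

Mar 4, 504 sold [FIFO — oldest first]: 252 @ $7 + 252 @ $8 = $3,780
Mar 10, 257 sold [FIFO — oldest first]: 118 @ $8 + 139 @ $9 = $2,195
Mar 14, 402 sold [FIFO — oldest first]: 154 @ $9 + 189 @ $12 + 59 @ $9 = $4,185
Total COGS = $3,780 + $2,195 + $4,185 = $10,160
Ending inventory: 336 @ $9 = $3,024

336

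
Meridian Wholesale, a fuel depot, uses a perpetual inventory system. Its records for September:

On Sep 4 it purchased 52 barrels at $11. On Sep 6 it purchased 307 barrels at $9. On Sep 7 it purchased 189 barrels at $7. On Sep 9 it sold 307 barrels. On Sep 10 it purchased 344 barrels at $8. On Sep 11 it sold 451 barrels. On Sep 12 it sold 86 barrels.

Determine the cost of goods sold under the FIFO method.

COGS = $7,026

Sep 9, 307 sold [FIFO — oldest first]: 52 @ $11 + 255 @ $9 = $2,867
Sep 11, 451 sold [FIFO — oldest first]: 52 @ $9 + 189 @ $7 + 210 @ $8 = $3,471
Sep 12, 86 sold [FIFO — oldest first]: 86 @ $8 = $688
Total COGS = $2,867 + $3,471 + $688 = $7,026
Ending inventory: 48 @ $8 = $384
Check: goods available $7,410 = COGS $7,026 + ending $384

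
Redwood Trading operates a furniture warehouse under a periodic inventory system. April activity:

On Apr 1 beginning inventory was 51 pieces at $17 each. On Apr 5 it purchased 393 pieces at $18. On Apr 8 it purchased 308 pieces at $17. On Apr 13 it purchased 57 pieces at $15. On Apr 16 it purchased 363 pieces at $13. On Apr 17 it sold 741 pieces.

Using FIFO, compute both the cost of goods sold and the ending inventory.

COGS = $12,990; ending inventory = $5,761

Apr 17, 741 sold [FIFO — oldest first]: 51 @ $17 + 393 @ $18 + 297 @ $17 = $12,990
Ending inventory: 11 @ $17 + 57 @ $15 + 363 @ $13 = $5,761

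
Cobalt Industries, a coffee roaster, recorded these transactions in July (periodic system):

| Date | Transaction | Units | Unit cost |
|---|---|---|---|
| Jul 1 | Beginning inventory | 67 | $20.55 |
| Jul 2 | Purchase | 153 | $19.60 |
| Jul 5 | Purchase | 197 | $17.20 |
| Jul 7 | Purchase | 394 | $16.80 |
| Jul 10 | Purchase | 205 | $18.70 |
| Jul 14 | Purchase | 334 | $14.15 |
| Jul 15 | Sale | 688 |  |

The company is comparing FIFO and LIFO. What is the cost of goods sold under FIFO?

COGS = $12,316.85

FIFO COGS: 67 @ $20.55 + 153 @ $19.60 + 197 @ $17.20 + 271 @ $16.80 = $12,316.85
LIFO COGS: 334 @ $14.15 + 205 @ $18.70 + 149 @ $16.80 = $11,062.80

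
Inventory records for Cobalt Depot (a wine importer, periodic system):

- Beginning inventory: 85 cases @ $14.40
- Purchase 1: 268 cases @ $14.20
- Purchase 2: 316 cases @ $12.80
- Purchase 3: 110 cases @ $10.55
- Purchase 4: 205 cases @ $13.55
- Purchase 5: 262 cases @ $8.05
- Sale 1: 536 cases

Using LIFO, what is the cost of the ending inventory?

Sale 1 (536) [LIFO — newest first]: 262 @ $8.05 + 205 @ $13.55 + 69 @ $10.55 = $5,614.80
Ending inventory: 85 @ $14.40 + 268 @ $14.20 + 316 @ $12.80 + 41 @ $10.55 = $9,506.95
Check: goods available $15,121.75 = COGS $5,614.80 + ending $9,506.95

Ending inventory = $9,506.95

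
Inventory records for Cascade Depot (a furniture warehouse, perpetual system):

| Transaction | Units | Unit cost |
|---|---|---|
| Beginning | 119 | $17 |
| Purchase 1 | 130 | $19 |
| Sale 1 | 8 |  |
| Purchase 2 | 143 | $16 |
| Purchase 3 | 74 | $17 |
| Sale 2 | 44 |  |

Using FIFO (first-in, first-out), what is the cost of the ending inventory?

Sale 1 (8) [FIFO — oldest first]: 8 @ $17 = $136
Sale 2 (44) [FIFO — oldest first]: 44 @ $17 = $748
Total COGS = $136 + $748 = $884
Ending inventory: 67 @ $17 + 130 @ $19 + 143 @ $16 + 74 @ $17 = $7,155

Ending inventory = $7,155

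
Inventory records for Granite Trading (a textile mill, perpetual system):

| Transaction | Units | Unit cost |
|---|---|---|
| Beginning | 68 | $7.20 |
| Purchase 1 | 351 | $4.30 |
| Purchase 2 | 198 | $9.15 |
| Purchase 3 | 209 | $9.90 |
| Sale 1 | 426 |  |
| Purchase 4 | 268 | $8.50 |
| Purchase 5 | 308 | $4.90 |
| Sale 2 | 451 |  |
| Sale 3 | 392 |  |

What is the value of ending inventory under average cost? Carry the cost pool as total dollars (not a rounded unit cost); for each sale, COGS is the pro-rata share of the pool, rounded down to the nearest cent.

After Beginning: 68 on hand, pool $489.60 (≈ $7.2000 each)
After Purchase 1: 419 on hand, pool $1,998.90 (≈ $4.7706 each)
After Purchase 2: 617 on hand, pool $3,810.60 (≈ $6.1760 each)
After Purchase 3: 826 on hand, pool $5,879.70 (≈ $7.1183 each)
Sale 1, sell 426: 426/826 × $5,879.70 → $3,032.38
After Purchase 4: 668 on hand, pool $5,125.32 (≈ $7.6726 each)
After Purchase 5: 976 on hand, pool $6,634.52 (≈ $6.7977 each)
Sale 2, sell 451: 451/976 × $6,634.52 → $3,065.74
Sale 3, sell 392: 392/525 × $3,568.78 → $2,664.68
Total COGS = $3,032.38 + $3,065.74 + $2,664.68 = $8,762.80
Ending inventory (cost pool remaining) = $904.10

Ending inventory = $904.10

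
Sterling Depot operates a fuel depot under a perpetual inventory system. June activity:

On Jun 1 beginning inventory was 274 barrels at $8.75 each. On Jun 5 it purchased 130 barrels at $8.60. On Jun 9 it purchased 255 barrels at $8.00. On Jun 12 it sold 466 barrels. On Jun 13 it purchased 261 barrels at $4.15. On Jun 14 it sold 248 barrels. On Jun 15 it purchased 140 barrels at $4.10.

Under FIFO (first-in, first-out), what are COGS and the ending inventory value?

Jun 12, 466 sold [FIFO — oldest first]: 274 @ $8.75 + 130 @ $8.60 + 62 @ $8.00 = $4,011.50
Jun 14, 248 sold [FIFO — oldest first]: 193 @ $8.00 + 55 @ $4.15 = $1,772.25
Total COGS = $4,011.50 + $1,772.25 = $5,783.75
Ending inventory: 206 @ $4.15 + 140 @ $4.10 = $1,428.90

COGS = $5,783.75; ending inventory = $1,428.90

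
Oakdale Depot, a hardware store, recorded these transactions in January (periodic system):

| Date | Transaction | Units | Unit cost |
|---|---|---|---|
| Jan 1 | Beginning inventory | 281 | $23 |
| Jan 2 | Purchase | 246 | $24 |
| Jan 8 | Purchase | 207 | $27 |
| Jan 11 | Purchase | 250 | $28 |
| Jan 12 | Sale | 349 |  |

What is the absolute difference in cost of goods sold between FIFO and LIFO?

FIFO COGS: 281 @ $23 + 68 @ $24 = $8,095
LIFO COGS: 250 @ $28 + 99 @ $27 = $9,673
Difference = |$8,095 − $9,673| = $1,578

$1,578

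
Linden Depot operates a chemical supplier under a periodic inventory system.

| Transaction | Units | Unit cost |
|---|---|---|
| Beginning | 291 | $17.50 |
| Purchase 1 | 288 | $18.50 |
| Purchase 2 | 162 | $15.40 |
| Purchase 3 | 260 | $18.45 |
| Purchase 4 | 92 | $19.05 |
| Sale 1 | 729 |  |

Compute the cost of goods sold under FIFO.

Sale 1 (729) [FIFO — oldest first]: 291 @ $17.50 + 288 @ $18.50 + 150 @ $15.40 = $12,730.50
Ending inventory: 12 @ $15.40 + 260 @ $18.45 + 92 @ $19.05 = $6,734.40

COGS = $12,730.50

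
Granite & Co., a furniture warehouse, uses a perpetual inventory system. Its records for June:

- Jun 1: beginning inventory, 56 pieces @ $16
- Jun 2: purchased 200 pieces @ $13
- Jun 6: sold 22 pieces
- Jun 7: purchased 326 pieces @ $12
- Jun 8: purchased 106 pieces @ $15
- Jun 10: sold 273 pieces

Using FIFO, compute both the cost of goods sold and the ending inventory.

Jun 6, 22 sold [FIFO — oldest first]: 22 @ $16 = $352
Jun 10, 273 sold [FIFO — oldest first]: 34 @ $16 + 200 @ $13 + 39 @ $12 = $3,612
Total COGS = $352 + $3,612 = $3,964
Ending inventory: 287 @ $12 + 106 @ $15 = $5,034

COGS = $3,964; ending inventory = $5,034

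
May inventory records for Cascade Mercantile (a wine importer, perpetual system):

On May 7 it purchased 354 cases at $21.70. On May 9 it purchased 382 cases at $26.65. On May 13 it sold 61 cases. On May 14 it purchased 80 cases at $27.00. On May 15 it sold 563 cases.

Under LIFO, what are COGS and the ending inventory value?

COGS = $15,855.70; ending inventory = $4,166.40

May 13, 61 sold [LIFO — newest first]: 61 @ $26.65 = $1,625.65
May 15, 563 sold [LIFO — newest first]: 80 @ $27.00 + 321 @ $26.65 + 162 @ $21.70 = $14,230.05
Total COGS = $1,625.65 + $14,230.05 = $15,855.70
Ending inventory: 192 @ $21.70 = $4,166.40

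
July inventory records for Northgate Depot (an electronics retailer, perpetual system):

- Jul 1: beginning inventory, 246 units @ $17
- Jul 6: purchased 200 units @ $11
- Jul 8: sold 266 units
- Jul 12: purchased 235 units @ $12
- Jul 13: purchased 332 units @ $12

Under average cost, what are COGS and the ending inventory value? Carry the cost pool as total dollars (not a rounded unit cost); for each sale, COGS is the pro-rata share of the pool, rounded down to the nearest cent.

After Jul 1: 246 on hand, pool $4,182.00 (≈ $17.0000 each)
After Jul 6: 446 on hand, pool $6,382.00 (≈ $14.3094 each)
Jul 8, sell 266: 266/446 × $6,382.00 → $3,806.30
After Jul 12: 415 on hand, pool $5,395.70 (≈ $13.0017 each)
After Jul 13: 747 on hand, pool $9,379.70 (≈ $12.5565 each)
Ending inventory (cost pool remaining) = $9,379.70

COGS = $3,806.30; ending inventory = $9,379.70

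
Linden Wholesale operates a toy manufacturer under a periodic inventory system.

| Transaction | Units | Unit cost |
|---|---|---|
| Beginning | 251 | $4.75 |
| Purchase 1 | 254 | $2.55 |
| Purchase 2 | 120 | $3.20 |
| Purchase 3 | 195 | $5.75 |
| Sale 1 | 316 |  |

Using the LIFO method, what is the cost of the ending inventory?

Ending inventory = $1,837.40

Sale 1 (316) [LIFO — newest first]: 195 @ $5.75 + 120 @ $3.20 + 1 @ $2.55 = $1,507.80
Ending inventory: 251 @ $4.75 + 253 @ $2.55 = $1,837.40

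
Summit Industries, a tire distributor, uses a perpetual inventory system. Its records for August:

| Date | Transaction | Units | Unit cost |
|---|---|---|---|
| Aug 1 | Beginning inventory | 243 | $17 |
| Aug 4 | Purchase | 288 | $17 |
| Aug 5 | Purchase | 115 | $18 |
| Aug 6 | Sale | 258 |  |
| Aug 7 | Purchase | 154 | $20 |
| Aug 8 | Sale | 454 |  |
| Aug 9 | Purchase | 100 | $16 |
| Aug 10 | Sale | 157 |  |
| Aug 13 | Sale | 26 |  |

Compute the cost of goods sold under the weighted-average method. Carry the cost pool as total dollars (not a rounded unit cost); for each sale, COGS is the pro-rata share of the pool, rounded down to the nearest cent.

COGS = $15,692.36

After Aug 1: 243 on hand, pool $4,131.00 (≈ $17.0000 each)
After Aug 4: 531 on hand, pool $9,027.00 (≈ $17.0000 each)
After Aug 5: 646 on hand, pool $11,097.00 (≈ $17.1780 each)
Aug 6, sell 258: 258/646 × $11,097.00 → $4,431.92
After Aug 7: 542 on hand, pool $9,745.08 (≈ $17.9799 each)
Aug 8, sell 454: 454/542 × $9,745.08 → $8,162.85
After Aug 9: 188 on hand, pool $3,182.23 (≈ $16.9268 each)
Aug 10, sell 157: 157/188 × $3,182.23 → $2,657.50
Aug 13, sell 26: 26/31 × $524.73 → $440.09
Total COGS = $4,431.92 + $8,162.85 + $2,657.50 + $440.09 = $15,692.36
Ending inventory (cost pool remaining) = $84.64
Check: goods available $15,777.00 = COGS $15,692.36 + ending $84.64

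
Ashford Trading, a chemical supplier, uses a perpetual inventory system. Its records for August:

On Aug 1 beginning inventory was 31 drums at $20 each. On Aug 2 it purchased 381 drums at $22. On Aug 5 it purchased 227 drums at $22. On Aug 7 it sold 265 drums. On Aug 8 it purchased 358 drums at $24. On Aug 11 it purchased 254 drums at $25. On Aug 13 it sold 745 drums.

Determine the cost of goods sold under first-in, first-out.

Aug 7, 265 sold [FIFO — oldest first]: 31 @ $20 + 234 @ $22 = $5,768
Aug 13, 745 sold [FIFO — oldest first]: 147 @ $22 + 227 @ $22 + 358 @ $24 + 13 @ $25 = $17,145
Total COGS = $5,768 + $17,145 = $22,913
Ending inventory: 241 @ $25 = $6,025

COGS = $22,913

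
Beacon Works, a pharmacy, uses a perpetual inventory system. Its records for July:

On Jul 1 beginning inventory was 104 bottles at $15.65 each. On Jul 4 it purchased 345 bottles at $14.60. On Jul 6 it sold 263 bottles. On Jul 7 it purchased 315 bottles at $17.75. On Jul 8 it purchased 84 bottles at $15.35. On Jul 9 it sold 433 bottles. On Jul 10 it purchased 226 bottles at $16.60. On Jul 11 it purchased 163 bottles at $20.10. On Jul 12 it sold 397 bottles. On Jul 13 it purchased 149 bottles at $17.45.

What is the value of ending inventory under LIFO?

Jul 6, 263 sold [LIFO — newest first]: 263 @ $14.60 = $3,839.80
Jul 9, 433 sold [LIFO — newest first]: 84 @ $15.35 + 315 @ $17.75 + 34 @ $14.60 = $7,377.05
Jul 12, 397 sold [LIFO — newest first]: 163 @ $20.10 + 226 @ $16.60 + 8 @ $14.60 = $7,144.70
Total COGS = $3,839.80 + $7,377.05 + $7,144.70 = $18,361.55
Ending inventory: 104 @ $15.65 + 40 @ $14.60 + 149 @ $17.45 = $4,811.65

Ending inventory = $4,811.65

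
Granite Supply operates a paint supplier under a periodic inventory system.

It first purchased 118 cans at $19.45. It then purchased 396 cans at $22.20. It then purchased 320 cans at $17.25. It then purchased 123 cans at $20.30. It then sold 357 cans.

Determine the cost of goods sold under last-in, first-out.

COGS = $6,533.40

Sale 1 (357) [LIFO — newest first]: 123 @ $20.30 + 234 @ $17.25 = $6,533.40
Ending inventory: 118 @ $19.45 + 396 @ $22.20 + 86 @ $17.25 = $12,569.80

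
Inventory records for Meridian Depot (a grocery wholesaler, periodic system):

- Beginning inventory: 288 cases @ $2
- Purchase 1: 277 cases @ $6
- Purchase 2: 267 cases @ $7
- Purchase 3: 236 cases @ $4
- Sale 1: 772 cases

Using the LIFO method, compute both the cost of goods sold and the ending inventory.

Sale 1 (772) [LIFO — newest first]: 236 @ $4 + 267 @ $7 + 269 @ $6 = $4,427
Ending inventory: 288 @ $2 + 8 @ $6 = $624
Check: goods available $5,051 = COGS $4,427 + ending $624

COGS = $4,427; ending inventory = $624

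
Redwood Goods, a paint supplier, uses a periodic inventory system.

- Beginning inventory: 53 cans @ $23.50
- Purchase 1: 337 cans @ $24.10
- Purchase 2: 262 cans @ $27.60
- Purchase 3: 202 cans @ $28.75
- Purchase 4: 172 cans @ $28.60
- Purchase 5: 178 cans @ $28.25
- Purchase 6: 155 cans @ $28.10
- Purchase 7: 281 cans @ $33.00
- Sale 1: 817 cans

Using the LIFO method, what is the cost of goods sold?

Sale 1 (817) [LIFO — newest first]: 281 @ $33.00 + 155 @ $28.10 + 178 @ $28.25 + 172 @ $28.60 + 31 @ $28.75 = $24,467.45
Ending inventory: 53 @ $23.50 + 337 @ $24.10 + 262 @ $27.60 + 171 @ $28.75 = $21,514.65

COGS = $24,467.45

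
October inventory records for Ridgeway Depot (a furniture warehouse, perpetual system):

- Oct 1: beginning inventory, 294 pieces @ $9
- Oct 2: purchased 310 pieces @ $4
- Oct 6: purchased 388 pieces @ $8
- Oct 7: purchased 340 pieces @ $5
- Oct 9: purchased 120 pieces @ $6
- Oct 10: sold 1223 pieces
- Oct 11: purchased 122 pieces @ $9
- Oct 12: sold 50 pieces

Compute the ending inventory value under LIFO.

Oct 10, 1223 sold [LIFO — newest first]: 120 @ $6 + 340 @ $5 + 388 @ $8 + 310 @ $4 + 65 @ $9 = $7,349
Oct 12, 50 sold [LIFO — newest first]: 50 @ $9 = $450
Total COGS = $7,349 + $450 = $7,799
Ending inventory: 229 @ $9 + 72 @ $9 = $2,709
Check: goods available $10,508 = COGS $7,799 + ending $2,709

Ending inventory = $2,709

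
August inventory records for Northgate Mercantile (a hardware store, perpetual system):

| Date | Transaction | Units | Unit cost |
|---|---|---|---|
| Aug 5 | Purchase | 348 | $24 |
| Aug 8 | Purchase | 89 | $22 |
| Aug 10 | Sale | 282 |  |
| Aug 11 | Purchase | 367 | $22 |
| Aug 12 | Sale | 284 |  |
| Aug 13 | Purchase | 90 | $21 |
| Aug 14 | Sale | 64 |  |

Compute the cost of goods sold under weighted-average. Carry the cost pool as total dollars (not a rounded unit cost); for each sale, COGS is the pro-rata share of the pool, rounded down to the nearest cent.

COGS = $14,447.84

After Aug 5: 348 on hand, pool $8,352.00 (≈ $24.0000 each)
After Aug 8: 437 on hand, pool $10,310.00 (≈ $23.5927 each)
Aug 10, sell 282: 282/437 × $10,310.00 → $6,653.13
After Aug 11: 522 on hand, pool $11,730.87 (≈ $22.4729 each)
Aug 12, sell 284: 284/522 × $11,730.87 → $6,382.31
After Aug 13: 328 on hand, pool $7,238.56 (≈ $22.0688 each)
Aug 14, sell 64: 64/328 × $7,238.56 → $1,412.40
Total COGS = $6,653.13 + $6,382.31 + $1,412.40 = $14,447.84
Ending inventory (cost pool remaining) = $5,826.16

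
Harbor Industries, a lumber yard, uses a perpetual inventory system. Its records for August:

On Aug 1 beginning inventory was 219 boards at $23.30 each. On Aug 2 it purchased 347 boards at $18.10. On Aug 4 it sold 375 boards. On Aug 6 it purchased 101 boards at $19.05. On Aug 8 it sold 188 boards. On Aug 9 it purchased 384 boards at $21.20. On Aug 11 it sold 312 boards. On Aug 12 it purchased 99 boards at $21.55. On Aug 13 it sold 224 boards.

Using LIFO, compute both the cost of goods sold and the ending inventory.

COGS = $22,393.40; ending inventory = $1,188.30

Aug 4, 375 sold [LIFO — newest first]: 347 @ $18.10 + 28 @ $23.30 = $6,933.10
Aug 8, 188 sold [LIFO — newest first]: 101 @ $19.05 + 87 @ $23.30 = $3,951.15
Aug 11, 312 sold [LIFO — newest first]: 312 @ $21.20 = $6,614.40
Aug 13, 224 sold [LIFO — newest first]: 99 @ $21.55 + 72 @ $21.20 + 53 @ $23.30 = $4,894.75
Total COGS = $6,933.10 + $3,951.15 + $6,614.40 + $4,894.75 = $22,393.40
Ending inventory: 51 @ $23.30 = $1,188.30
Check: goods available $23,581.70 = COGS $22,393.40 + ending $1,188.30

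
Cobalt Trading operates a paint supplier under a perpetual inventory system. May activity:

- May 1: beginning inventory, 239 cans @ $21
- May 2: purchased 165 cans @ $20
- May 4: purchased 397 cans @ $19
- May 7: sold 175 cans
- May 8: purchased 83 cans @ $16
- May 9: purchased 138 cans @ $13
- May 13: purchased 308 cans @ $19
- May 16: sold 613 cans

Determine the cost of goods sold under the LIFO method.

COGS = $13,895

May 7, 175 sold [LIFO — newest first]: 175 @ $19 = $3,325
May 16, 613 sold [LIFO — newest first]: 308 @ $19 + 138 @ $13 + 83 @ $16 + 84 @ $19 = $10,570
Total COGS = $3,325 + $10,570 = $13,895
Ending inventory: 239 @ $21 + 165 @ $20 + 138 @ $19 = $10,941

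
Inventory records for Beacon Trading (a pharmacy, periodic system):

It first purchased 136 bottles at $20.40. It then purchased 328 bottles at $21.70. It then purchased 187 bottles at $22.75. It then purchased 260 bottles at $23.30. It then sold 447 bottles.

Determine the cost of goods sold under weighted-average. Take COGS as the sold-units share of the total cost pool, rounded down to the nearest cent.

Sale 1, sell 447: 447/911 × $20,204.25 → $9,913.61
Ending inventory (cost pool remaining) = $10,290.64

COGS = $9,913.61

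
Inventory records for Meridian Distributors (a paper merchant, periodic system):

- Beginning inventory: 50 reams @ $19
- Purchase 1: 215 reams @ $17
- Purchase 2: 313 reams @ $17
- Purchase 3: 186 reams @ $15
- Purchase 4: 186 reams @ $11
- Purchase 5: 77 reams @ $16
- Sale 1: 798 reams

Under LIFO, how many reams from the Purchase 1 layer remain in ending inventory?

Sale 1 (798) [LIFO — newest first]: 77 @ $16 + 186 @ $11 + 186 @ $15 + 313 @ $17 + 36 @ $17 = $12,001
Ending inventory: 50 @ $19 + 179 @ $17 = $3,993

179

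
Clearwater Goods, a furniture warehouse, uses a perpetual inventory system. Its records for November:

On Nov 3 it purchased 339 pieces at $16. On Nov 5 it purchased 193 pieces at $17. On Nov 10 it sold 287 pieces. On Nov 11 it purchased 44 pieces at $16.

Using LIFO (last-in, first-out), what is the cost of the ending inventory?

Ending inventory = $4,624

Nov 10, 287 sold [LIFO — newest first]: 193 @ $17 + 94 @ $16 = $4,785
Ending inventory: 245 @ $16 + 44 @ $16 = $4,624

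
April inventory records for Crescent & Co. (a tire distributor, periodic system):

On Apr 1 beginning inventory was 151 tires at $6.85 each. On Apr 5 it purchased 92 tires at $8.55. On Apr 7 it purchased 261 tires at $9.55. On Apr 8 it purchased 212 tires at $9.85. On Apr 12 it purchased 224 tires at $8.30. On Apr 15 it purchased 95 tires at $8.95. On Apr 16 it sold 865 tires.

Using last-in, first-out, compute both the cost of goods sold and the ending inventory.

COGS = $7,914.35; ending inventory = $1,196.80

Apr 16, 865 sold [LIFO — newest first]: 95 @ $8.95 + 224 @ $8.30 + 212 @ $9.85 + 261 @ $9.55 + 73 @ $8.55 = $7,914.35
Ending inventory: 151 @ $6.85 + 19 @ $8.55 = $1,196.80
Check: goods available $9,111.15 = COGS $7,914.35 + ending $1,196.80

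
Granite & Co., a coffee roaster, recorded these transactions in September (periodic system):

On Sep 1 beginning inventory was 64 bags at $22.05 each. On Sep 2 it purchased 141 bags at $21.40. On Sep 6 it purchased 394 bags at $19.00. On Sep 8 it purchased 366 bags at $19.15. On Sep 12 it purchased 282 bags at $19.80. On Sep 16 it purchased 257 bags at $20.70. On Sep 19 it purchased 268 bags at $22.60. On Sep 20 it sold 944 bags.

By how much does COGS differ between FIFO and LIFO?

$1,062.50

FIFO COGS: 64 @ $22.05 + 141 @ $21.40 + 394 @ $19.00 + 345 @ $19.15 = $18,521.35
LIFO COGS: 268 @ $22.60 + 257 @ $20.70 + 282 @ $19.80 + 137 @ $19.15 = $19,583.85
Difference = |$18,521.35 − $19,583.85| = $1,062.50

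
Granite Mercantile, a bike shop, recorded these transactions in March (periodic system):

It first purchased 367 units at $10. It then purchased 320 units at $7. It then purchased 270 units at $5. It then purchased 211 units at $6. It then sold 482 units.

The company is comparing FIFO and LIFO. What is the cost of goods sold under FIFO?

FIFO COGS: 367 @ $10 + 115 @ $7 = $4,475
LIFO COGS: 211 @ $6 + 270 @ $5 + 1 @ $7 = $2,623

COGS = $4,475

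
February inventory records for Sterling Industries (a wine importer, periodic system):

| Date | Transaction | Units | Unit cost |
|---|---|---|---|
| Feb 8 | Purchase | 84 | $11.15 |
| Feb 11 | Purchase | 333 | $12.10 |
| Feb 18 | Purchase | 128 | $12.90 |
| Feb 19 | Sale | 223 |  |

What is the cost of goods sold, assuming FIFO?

COGS = $2,618.50

Feb 19, 223 sold [FIFO — oldest first]: 84 @ $11.15 + 139 @ $12.10 = $2,618.50
Ending inventory: 194 @ $12.10 + 128 @ $12.90 = $3,998.60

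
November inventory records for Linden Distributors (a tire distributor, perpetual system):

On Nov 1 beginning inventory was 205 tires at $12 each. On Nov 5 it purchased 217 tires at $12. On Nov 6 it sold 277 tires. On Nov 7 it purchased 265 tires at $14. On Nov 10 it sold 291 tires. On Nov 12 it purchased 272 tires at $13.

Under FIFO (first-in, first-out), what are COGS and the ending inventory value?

COGS = $7,108; ending inventory = $5,202

Nov 6, 277 sold [FIFO — oldest first]: 205 @ $12 + 72 @ $12 = $3,324
Nov 10, 291 sold [FIFO — oldest first]: 145 @ $12 + 146 @ $14 = $3,784
Total COGS = $3,324 + $3,784 = $7,108
Ending inventory: 119 @ $14 + 272 @ $13 = $5,202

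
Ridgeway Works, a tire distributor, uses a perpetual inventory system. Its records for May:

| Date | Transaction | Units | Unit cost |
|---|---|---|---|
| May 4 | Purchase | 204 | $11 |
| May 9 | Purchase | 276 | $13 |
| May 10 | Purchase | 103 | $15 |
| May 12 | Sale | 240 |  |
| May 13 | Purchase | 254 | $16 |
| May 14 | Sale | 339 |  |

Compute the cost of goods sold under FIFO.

COGS = $7,317

May 12, 240 sold [FIFO — oldest first]: 204 @ $11 + 36 @ $13 = $2,712
May 14, 339 sold [FIFO — oldest first]: 240 @ $13 + 99 @ $15 = $4,605
Total COGS = $2,712 + $4,605 = $7,317
Ending inventory: 4 @ $15 + 254 @ $16 = $4,124
Check: goods available $11,441 = COGS $7,317 + ending $4,124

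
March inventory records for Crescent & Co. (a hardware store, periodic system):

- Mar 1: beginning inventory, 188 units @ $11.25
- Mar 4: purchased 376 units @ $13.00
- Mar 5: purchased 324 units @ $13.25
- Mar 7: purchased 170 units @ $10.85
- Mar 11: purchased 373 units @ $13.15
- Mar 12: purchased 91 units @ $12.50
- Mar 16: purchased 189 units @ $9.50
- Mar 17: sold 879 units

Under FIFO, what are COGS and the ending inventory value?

COGS = $11,176.75; ending inventory = $9,801.70

Mar 17, 879 sold [FIFO — oldest first]: 188 @ $11.25 + 376 @ $13.00 + 315 @ $13.25 = $11,176.75
Ending inventory: 9 @ $13.25 + 170 @ $10.85 + 373 @ $13.15 + 91 @ $12.50 + 189 @ $9.50 = $9,801.70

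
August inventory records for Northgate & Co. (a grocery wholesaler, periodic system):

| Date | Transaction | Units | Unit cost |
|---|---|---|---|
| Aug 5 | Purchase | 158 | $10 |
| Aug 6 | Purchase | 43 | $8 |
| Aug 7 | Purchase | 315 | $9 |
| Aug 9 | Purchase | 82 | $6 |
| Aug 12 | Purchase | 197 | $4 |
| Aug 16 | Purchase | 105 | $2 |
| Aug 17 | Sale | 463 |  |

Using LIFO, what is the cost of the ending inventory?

Ending inventory = $4,048

Aug 17, 463 sold [LIFO — newest first]: 105 @ $2 + 197 @ $4 + 82 @ $6 + 79 @ $9 = $2,201
Ending inventory: 158 @ $10 + 43 @ $8 + 236 @ $9 = $4,048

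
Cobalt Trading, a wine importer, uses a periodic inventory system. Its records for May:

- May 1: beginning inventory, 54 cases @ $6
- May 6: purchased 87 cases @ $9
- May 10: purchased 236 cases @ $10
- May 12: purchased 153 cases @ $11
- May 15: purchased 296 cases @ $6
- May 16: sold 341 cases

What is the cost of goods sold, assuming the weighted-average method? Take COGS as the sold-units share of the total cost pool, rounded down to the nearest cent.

May 16, sell 341: 341/826 × $6,926.00 → $2,859.28
Ending inventory (cost pool remaining) = $4,066.72

COGS = $2,859.28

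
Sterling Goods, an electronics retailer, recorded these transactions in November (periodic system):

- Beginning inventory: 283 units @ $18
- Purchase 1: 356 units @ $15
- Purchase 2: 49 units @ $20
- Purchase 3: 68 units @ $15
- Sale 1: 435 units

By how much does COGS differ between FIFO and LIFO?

FIFO COGS: 283 @ $18 + 152 @ $15 = $7,374
LIFO COGS: 68 @ $15 + 49 @ $20 + 318 @ $15 = $6,770
Difference = |$7,374 − $6,770| = $604

$604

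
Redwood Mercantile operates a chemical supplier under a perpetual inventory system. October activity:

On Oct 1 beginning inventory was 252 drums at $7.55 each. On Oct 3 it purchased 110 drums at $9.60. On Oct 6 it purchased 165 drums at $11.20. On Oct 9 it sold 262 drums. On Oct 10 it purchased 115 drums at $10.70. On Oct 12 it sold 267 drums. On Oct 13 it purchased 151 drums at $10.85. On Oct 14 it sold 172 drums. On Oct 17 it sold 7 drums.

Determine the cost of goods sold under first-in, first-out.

Oct 9, 262 sold [FIFO — oldest first]: 252 @ $7.55 + 10 @ $9.60 = $1,998.60
Oct 12, 267 sold [FIFO — oldest first]: 100 @ $9.60 + 165 @ $11.20 + 2 @ $10.70 = $2,829.40
Oct 14, 172 sold [FIFO — oldest first]: 113 @ $10.70 + 59 @ $10.85 = $1,849.25
Oct 17, 7 sold [FIFO — oldest first]: 7 @ $10.85 = $75.95
Total COGS = $1,998.60 + $2,829.40 + $1,849.25 + $75.95 = $6,753.20
Ending inventory: 85 @ $10.85 = $922.25

COGS = $6,753.20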